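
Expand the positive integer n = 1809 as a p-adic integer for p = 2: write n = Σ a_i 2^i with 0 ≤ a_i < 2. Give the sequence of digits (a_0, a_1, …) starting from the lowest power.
(a_0, a_1, …) = (1, 0, 0, 0, 1, 0, 0, 0, 1, 1, 1)

Repeated division by 2 gives the digits low-to-high: 1809 = 1 + 1·2^4 + 1·2^8 + 1·2^9 + 1·2^10. Digit sequence: (1, 0, 0, 0, 1, 0, 0, 0, 1, 1, 1).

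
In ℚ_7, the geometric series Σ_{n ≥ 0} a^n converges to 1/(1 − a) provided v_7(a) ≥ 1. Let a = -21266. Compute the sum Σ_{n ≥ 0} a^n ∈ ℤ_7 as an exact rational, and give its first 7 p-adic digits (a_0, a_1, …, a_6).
Σ a^n = 1/(1 − a) = 1/21267;  first 7 digits = (1, 0, 0, 1, 5, 5, 0)

v_7(a) = 3 ≥ 1, so the series converges in ℤ_7 to 1/(1 − a) = 1/(1 − (-21266)) = 1/21267. Expand this rational in ℤ_7: compute digits iteratively via d_i = x_i mod 7, x_{i+1} = (x_i − d_i)/7. The first 7 digits are (1, 0, 0, 1, 5, 5, 0).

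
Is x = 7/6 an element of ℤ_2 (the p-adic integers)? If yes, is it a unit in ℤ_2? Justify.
x ∉ ℤ_2 (v_2(x) = -1 < 0)

ℤ_2 = {x ∈ ℚ_2 : v_2(x) ≥ 0} and ℤ_2^× = {x ∈ ℤ_2 : v_2(x) = 0}. Here v_2(7/6) = v_2(num) − v_2(den) = -1; compare against these criteria.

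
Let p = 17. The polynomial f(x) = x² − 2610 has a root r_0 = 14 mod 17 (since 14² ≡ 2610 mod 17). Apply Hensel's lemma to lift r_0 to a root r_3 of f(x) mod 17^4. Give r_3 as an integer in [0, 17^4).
r_3 = 41324 (mod 83521)

Hensel's recurrence: r_{i+1} = r_i − f(r_i)·(f′(r_i))^{-1} mod 17^{i+2}, with f′(x) = 2x. Iterate:
  r_0 = 14 (mod 17)
  r_1 = 286 (mod 289)
  r_2 = 2020 (mod 4913)
  r_3 = 41324 (mod 83521)
Final: r_3 = 41324, and one checks f(r_3) ≡ 0 mod 17^4.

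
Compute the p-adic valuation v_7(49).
v_7(49) = 2

v_7(n) is the largest exponent k such that 7^k divides n. Factor out: 49 = 7^2 · 1. (Sign doesn't affect v_p.) So v_7(49) = 2.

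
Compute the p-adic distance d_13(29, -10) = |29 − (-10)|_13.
d_13(29, -10) = 1/13

Step 1 — x − y = 29 − (-10) = 39. Step 2 — v_13(39) = 1 (factor: 39 = (13^1 · 3); the sign does not affect v_p). Step 3 — |x − y|_13 = 13^{-1} = 1/13.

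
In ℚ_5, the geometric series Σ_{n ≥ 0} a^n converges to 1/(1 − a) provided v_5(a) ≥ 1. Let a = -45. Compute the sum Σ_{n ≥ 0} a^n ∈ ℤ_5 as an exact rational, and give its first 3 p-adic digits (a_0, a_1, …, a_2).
Σ a^n = 1/(1 − a) = 1/46;  first 3 digits = (1, 1, 4)

v_5(a) = 1 ≥ 1, so the series converges in ℤ_5 to 1/(1 − a) = 1/(1 − (-45)) = 1/46. Expand this rational in ℤ_5: compute digits iteratively via d_i = x_i mod 5, x_{i+1} = (x_i − d_i)/5. The first 3 digits are (1, 1, 4).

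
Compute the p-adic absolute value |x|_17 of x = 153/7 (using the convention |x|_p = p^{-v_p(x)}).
|153/7|_17 = 1/17

Step 1 — compute v_17(x) by factoring powers of 17 out of the numerator and denominator: v_17(153/7) = 1. Step 2 — apply |x|_p = p^{-v_p(x)} = 17^{-1} = 1/17.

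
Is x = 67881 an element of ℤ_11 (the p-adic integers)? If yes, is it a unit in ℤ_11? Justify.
x ∈ ℤ_11 but not a unit; v_11(x) = 3 > 0

ℤ_11 = {x ∈ ℚ_11 : v_11(x) ≥ 0} and ℤ_11^× = {x ∈ ℤ_11 : v_11(x) = 0}. Here v_11(67881) = v_11(num) − v_11(den) = 3; compare against these criteria.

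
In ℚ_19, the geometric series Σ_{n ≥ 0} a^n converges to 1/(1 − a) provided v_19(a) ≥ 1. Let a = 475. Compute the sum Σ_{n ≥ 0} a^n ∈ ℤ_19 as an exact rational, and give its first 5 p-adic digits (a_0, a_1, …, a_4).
Σ a^n = 1/(1 − a) = -1/474;  first 5 digits = (1, 6, 18, 1, 11)

v_19(a) = 1 ≥ 1, so the series converges in ℤ_19 to 1/(1 − a) = 1/(1 − 475) = -1/474. Expand this rational in ℤ_19: compute digits iteratively via d_i = x_i mod 19, x_{i+1} = (x_i − d_i)/19. The first 5 digits are (1, 6, 18, 1, 11).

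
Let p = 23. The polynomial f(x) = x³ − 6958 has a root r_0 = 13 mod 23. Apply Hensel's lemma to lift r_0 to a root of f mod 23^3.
r_2 = 4774 (mod 12167)

Hensel: r_{i+1} = r_i − f(r_i)/f′(r_i) mod 23^{i+2}, where f′(x) = 3x². Iterate:
  r_0 = 13 (mod 23)
  r_1 = 13 (mod 529)
  r_2 = 4774 (mod 12167)
Final: r = 4774 with f(r) ≡ 0 mod 23^3.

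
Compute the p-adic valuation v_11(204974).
v_11(204974) = 4

v_11(n) is the largest exponent k such that 11^k divides n. Factor out: 204974 = 11^4 · 14. (Sign doesn't affect v_p.) So v_11(204974) = 4.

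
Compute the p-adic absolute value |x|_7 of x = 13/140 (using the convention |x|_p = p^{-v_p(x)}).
|13/140|_7 = 7

Step 1 — compute v_7(x) by factoring powers of 7 out of the numerator and denominator: v_7(13/140) = -1. Step 2 — apply |x|_p = p^{-v_p(x)} = 7^{1} = 7.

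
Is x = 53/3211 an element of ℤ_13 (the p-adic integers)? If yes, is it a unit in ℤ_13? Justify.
x ∉ ℤ_13 (v_13(x) = -2 < 0)

ℤ_13 = {x ∈ ℚ_13 : v_13(x) ≥ 0} and ℤ_13^× = {x ∈ ℤ_13 : v_13(x) = 0}. Here v_13(53/3211) = v_13(num) − v_13(den) = -2; compare against these criteria.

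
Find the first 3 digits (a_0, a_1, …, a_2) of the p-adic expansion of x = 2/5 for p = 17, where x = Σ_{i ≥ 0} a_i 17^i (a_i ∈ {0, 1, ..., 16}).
(a_0, …, a_2) = (14, 6, 3)

v_17(2/5) = 0 (numerator and denominator both coprime to 17), so x ∈ ℤ_17^×. Compute digits iteratively via a_i = x_i mod 17, x_{i+1} = (x_i − a_i)/17, with x_0 = x:
  x_0 = 2/5;  a_0 = 14;  x_1 = (x_0 − 14)/17 = -4/5
  x_1 = -4/5;  a_1 = 6;  x_2 = (x_1 − 6)/17 = -2/5
  x_2 = -2/5;  a_2 = 3;  x_3 = (x_2 − 3)/17 = -1/5
Digits: (14, 6, 3).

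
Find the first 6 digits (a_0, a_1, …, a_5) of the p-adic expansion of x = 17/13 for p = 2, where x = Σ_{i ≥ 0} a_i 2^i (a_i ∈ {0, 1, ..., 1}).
(a_0, …, a_5) = (1, 0, 1, 0, 1, 0)

v_2(17/13) = 0 (numerator and denominator both coprime to 2), so x ∈ ℤ_2^×. Compute digits iteratively via a_i = x_i mod 2, x_{i+1} = (x_i − a_i)/2, with x_0 = x:
  x_0 = 17/13;  a_0 = 1;  x_1 = (x_0 − 1)/2 = 2/13
  x_1 = 2/13;  a_1 = 0;  x_2 = (x_1 − 0)/2 = 1/13
  x_2 = 1/13;  a_2 = 1;  x_3 = (x_2 − 1)/2 = -6/13
  x_3 = -6/13;  a_3 = 0;  x_4 = (x_3 − 0)/2 = -3/13
  x_4 = -3/13;  a_4 = 1;  x_5 = (x_4 − 1)/2 = -8/13
  x_5 = -8/13;  a_5 = 0;  x_6 = (x_5 − 0)/2 = -4/13
Digits: (1, 0, 1, 0, 1, 0).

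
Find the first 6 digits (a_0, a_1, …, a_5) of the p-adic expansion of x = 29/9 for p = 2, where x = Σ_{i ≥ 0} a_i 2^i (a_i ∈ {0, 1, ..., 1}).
(a_0, …, a_5) = (1, 0, 1, 0, 1, 1)

v_2(29/9) = 0 (numerator and denominator both coprime to 2), so x ∈ ℤ_2^×. Compute digits iteratively via a_i = x_i mod 2, x_{i+1} = (x_i − a_i)/2, with x_0 = x:
  x_0 = 29/9;  a_0 = 1;  x_1 = (x_0 − 1)/2 = 10/9
  x_1 = 10/9;  a_1 = 0;  x_2 = (x_1 − 0)/2 = 5/9
  x_2 = 5/9;  a_2 = 1;  x_3 = (x_2 − 1)/2 = -2/9
  x_3 = -2/9;  a_3 = 0;  x_4 = (x_3 − 0)/2 = -1/9
  x_4 = -1/9;  a_4 = 1;  x_5 = (x_4 − 1)/2 = -5/9
  x_5 = -5/9;  a_5 = 1;  x_6 = (x_5 − 1)/2 = -7/9
Digits: (1, 0, 1, 0, 1, 1).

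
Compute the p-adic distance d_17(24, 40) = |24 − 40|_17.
d_17(24, 40) = 1

Step 1 — x − y = 24 − 40 = -16. Step 2 — v_17(-16) = 0 (factor: -16 = −(17^0 · 16); the sign does not affect v_p). Step 3 — |x − y|_17 = 17^{0} = 1.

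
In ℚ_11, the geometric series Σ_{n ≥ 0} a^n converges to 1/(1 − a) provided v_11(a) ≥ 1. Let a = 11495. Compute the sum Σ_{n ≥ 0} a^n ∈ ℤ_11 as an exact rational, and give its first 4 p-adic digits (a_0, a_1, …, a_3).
Σ a^n = 1/(1 − a) = -1/11494;  first 4 digits = (1, 0, 7, 8)

v_11(a) = 2 ≥ 1, so the series converges in ℤ_11 to 1/(1 − a) = 1/(1 − 11495) = -1/11494. Expand this rational in ℤ_11: compute digits iteratively via d_i = x_i mod 11, x_{i+1} = (x_i − d_i)/11. The first 4 digits are (1, 0, 7, 8).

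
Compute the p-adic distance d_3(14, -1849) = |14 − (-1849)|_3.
d_3(14, -1849) = 1/81

Step 1 — x − y = 14 − (-1849) = 1863. Step 2 — v_3(1863) = 4 (factor: 1863 = (3^4 · 23); the sign does not affect v_p). Step 3 — |x − y|_3 = 3^{-4} = 1/81.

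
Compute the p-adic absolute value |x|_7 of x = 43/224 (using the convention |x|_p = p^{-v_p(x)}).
|43/224|_7 = 7

Step 1 — compute v_7(x) by factoring powers of 7 out of the numerator and denominator: v_7(43/224) = -1. Step 2 — apply |x|_p = p^{-v_p(x)} = 7^{1} = 7.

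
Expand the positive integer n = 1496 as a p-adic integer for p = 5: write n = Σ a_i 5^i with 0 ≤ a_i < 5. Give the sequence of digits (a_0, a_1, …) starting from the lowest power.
(a_0, a_1, …) = (1, 4, 4, 1, 2)

Repeated division by 5 gives the digits low-to-high: 1496 = 1 + 4·5^1 + 4·5^2 + 1·5^3 + 2·5^4. Digit sequence: (1, 4, 4, 1, 2).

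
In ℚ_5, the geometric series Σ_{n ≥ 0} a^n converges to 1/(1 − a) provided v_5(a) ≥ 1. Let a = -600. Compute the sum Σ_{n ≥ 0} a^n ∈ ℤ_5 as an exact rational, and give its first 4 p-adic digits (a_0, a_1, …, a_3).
Σ a^n = 1/(1 − a) = 1/601;  first 4 digits = (1, 0, 1, 0)

v_5(a) = 2 ≥ 1, so the series converges in ℤ_5 to 1/(1 − a) = 1/(1 − (-600)) = 1/601. Expand this rational in ℤ_5: compute digits iteratively via d_i = x_i mod 5, x_{i+1} = (x_i − d_i)/5. The first 4 digits are (1, 0, 1, 0).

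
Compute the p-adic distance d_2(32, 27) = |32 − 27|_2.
d_2(32, 27) = 1

Step 1 — x − y = 32 − 27 = 5. Step 2 — v_2(5) = 0 (factor: 5 = (2^0 · 5); the sign does not affect v_p). Step 3 — |x − y|_2 = 2^{0} = 1.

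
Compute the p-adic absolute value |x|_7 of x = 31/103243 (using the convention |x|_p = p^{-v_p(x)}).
|31/103243|_7 = 2401

Step 1 — compute v_7(x) by factoring powers of 7 out of the numerator and denominator: v_7(31/103243) = -4. Step 2 — apply |x|_p = p^{-v_p(x)} = 7^{4} = 2401.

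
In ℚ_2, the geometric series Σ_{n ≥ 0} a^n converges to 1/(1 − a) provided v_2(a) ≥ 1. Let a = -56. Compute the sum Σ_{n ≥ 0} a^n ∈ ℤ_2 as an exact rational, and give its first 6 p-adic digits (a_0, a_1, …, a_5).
Σ a^n = 1/(1 − a) = 1/57;  first 6 digits = (1, 0, 0, 1, 0, 0)

v_2(a) = 3 ≥ 1, so the series converges in ℤ_2 to 1/(1 − a) = 1/(1 − (-56)) = 1/57. Expand this rational in ℤ_2: compute digits iteratively via d_i = x_i mod 2, x_{i+1} = (x_i − d_i)/2. The first 6 digits are (1, 0, 0, 1, 0, 0).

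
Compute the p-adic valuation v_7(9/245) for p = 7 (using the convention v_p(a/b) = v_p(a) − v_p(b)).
v_7(9/245) = -2

Factor powers of 7 from the numerator and denominator of the reduced fraction: 9 = 7^0 · 9 and 245 = 7^2 · 5. Apply v_p(a/b) = v_p(a) − v_p(b): v_7(9/245) = 0 − 2 = -2.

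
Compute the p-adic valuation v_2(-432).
v_2(-432) = 4

v_2(n) is the largest exponent k such that 2^k divides n. Factor out: -432 = -2^4 · 27. (Sign doesn't affect v_p.) So v_2(-432) = 4.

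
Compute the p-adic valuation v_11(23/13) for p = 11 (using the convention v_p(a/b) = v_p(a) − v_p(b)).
v_11(23/13) = 0

Factor powers of 11 from the numerator and denominator of the reduced fraction: 23 = 11^0 · 23 and 13 = 11^0 · 13. Apply v_p(a/b) = v_p(a) − v_p(b): v_11(23/13) = 0 − 0 = 0.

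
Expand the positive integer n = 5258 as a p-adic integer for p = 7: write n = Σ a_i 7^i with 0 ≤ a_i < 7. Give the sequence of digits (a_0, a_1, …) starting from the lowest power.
(a_0, a_1, …) = (1, 2, 2, 1, 2)

Repeated division by 7 gives the digits low-to-high: 5258 = 1 + 2·7^1 + 2·7^2 + 1·7^3 + 2·7^4. Digit sequence: (1, 2, 2, 1, 2).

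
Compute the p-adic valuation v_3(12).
v_3(12) = 1

v_3(n) is the largest exponent k such that 3^k divides n. Factor out: 12 = 3^1 · 4. (Sign doesn't affect v_p.) So v_3(12) = 1.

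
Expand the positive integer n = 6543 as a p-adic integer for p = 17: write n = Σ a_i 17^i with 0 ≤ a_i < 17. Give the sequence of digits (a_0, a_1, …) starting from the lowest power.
(a_0, a_1, …) = (15, 10, 5, 1)

Repeated division by 17 gives the digits low-to-high: 6543 = 15 + 10·17^1 + 5·17^2 + 1·17^3. Digit sequence: (15, 10, 5, 1).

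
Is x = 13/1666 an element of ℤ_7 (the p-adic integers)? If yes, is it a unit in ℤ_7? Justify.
x ∉ ℤ_7 (v_7(x) = -2 < 0)

ℤ_7 = {x ∈ ℚ_7 : v_7(x) ≥ 0} and ℤ_7^× = {x ∈ ℤ_7 : v_7(x) = 0}. Here v_7(13/1666) = v_7(num) − v_7(den) = -2; compare against these criteria.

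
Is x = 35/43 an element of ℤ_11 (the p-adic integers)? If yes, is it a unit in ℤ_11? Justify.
x ∈ ℤ_11^× (unit); v_11(x) = 0

ℤ_11 = {x ∈ ℚ_11 : v_11(x) ≥ 0} and ℤ_11^× = {x ∈ ℤ_11 : v_11(x) = 0}. Here v_11(35/43) = v_11(num) − v_11(den) = 0; compare against these criteria.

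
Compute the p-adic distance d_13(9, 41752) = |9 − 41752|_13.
d_13(9, 41752) = 1/2197

Step 1 — x − y = 9 − 41752 = -41743. Step 2 — v_13(-41743) = 3 (factor: -41743 = −(13^3 · 19); the sign does not affect v_p). Step 3 — |x − y|_13 = 13^{-3} = 1/2197.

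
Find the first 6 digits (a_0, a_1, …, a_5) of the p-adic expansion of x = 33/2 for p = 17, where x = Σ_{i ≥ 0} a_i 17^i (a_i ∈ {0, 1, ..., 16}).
(a_0, …, a_5) = (8, 9, 8, 8, 8, 8)

v_17(33/2) = 0 (numerator and denominator both coprime to 17), so x ∈ ℤ_17^×. Compute digits iteratively via a_i = x_i mod 17, x_{i+1} = (x_i − a_i)/17, with x_0 = x:
  x_0 = 33/2;  a_0 = 8;  x_1 = (x_0 − 8)/17 = 1/2
  x_1 = 1/2;  a_1 = 9;  x_2 = (x_1 − 9)/17 = -1/2
  x_2 = -1/2;  a_2 = 8;  x_3 = (x_2 − 8)/17 = -1/2
  x_3 = -1/2;  a_3 = 8;  x_4 = (x_3 − 8)/17 = -1/2
  x_4 = -1/2;  a_4 = 8;  x_5 = (x_4 − 8)/17 = -1/2
  x_5 = -1/2;  a_5 = 8;  x_6 = (x_5 − 8)/17 = -1/2
Digits: (8, 9, 8, 8, 8, 8).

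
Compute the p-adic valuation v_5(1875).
v_5(1875) = 4

v_5(n) is the largest exponent k such that 5^k divides n. Factor out: 1875 = 5^4 · 3. (Sign doesn't affect v_p.) So v_5(1875) = 4.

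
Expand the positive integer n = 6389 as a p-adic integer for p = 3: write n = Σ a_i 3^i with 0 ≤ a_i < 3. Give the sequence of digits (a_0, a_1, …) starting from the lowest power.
(a_0, a_1, …) = (2, 2, 1, 2, 0, 2, 2, 2)

Repeated division by 3 gives the digits low-to-high: 6389 = 2 + 2·3^1 + 1·3^2 + 2·3^3 + 2·3^5 + 2·3^6 + 2·3^7. Digit sequence: (2, 2, 1, 2, 0, 2, 2, 2).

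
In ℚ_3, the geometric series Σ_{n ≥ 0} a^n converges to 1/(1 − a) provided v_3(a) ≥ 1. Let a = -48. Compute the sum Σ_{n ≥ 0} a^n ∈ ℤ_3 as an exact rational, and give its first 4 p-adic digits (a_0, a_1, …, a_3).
Σ a^n = 1/(1 − a) = 1/49;  first 4 digits = (1, 2, 1, 1)

v_3(a) = 1 ≥ 1, so the series converges in ℤ_3 to 1/(1 − a) = 1/(1 − (-48)) = 1/49. Expand this rational in ℤ_3: compute digits iteratively via d_i = x_i mod 3, x_{i+1} = (x_i − d_i)/3. The first 4 digits are (1, 2, 1, 1).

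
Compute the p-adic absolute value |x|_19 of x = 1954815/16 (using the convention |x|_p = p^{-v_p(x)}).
|1954815/16|_19 = 1/130321

Step 1 — compute v_19(x) by factoring powers of 19 out of the numerator and denominator: v_19(1954815/16) = 4. Step 2 — apply |x|_p = p^{-v_p(x)} = 19^{-4} = 1/130321.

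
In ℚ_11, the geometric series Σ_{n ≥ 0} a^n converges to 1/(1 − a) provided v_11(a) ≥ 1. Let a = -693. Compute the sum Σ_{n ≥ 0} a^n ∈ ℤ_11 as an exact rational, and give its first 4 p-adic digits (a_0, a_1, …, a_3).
Σ a^n = 1/(1 − a) = 1/694;  first 4 digits = (1, 3, 3, 2)

v_11(a) = 1 ≥ 1, so the series converges in ℤ_11 to 1/(1 − a) = 1/(1 − (-693)) = 1/694. Expand this rational in ℤ_11: compute digits iteratively via d_i = x_i mod 11, x_{i+1} = (x_i − d_i)/11. The first 4 digits are (1, 3, 3, 2).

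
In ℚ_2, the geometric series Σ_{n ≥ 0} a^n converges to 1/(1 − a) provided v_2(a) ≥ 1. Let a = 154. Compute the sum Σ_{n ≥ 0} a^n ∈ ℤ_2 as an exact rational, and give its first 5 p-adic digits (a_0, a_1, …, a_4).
Σ a^n = 1/(1 − a) = -1/153;  first 5 digits = (1, 1, 1, 0, 1)

v_2(a) = 1 ≥ 1, so the series converges in ℤ_2 to 1/(1 − a) = 1/(1 − 154) = -1/153. Expand this rational in ℤ_2: compute digits iteratively via d_i = x_i mod 2, x_{i+1} = (x_i − d_i)/2. The first 5 digits are (1, 1, 1, 0, 1).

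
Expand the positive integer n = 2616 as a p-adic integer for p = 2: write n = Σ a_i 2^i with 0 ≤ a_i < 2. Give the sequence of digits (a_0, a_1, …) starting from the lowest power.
(a_0, a_1, …) = (0, 0, 0, 1, 1, 1, 0, 0, 0, 1, 0, 1)

Repeated division by 2 gives the digits low-to-high: 2616 = 1·2^3 + 1·2^4 + 1·2^5 + 1·2^9 + 1·2^11. Digit sequence: (0, 0, 0, 1, 1, 1, 0, 0, 0, 1, 0, 1).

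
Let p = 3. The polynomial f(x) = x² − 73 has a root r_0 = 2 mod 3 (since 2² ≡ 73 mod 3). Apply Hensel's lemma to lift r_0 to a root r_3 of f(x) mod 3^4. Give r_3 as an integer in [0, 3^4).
r_3 = 44 (mod 81)

Hensel's recurrence: r_{i+1} = r_i − f(r_i)·(f′(r_i))^{-1} mod 3^{i+2}, with f′(x) = 2x. Iterate:
  r_0 = 2 (mod 3)
  r_1 = 8 (mod 9)
  r_2 = 17 (mod 27)
  r_3 = 44 (mod 81)
Final: r_3 = 44, and one checks f(r_3) ≡ 0 mod 3^4.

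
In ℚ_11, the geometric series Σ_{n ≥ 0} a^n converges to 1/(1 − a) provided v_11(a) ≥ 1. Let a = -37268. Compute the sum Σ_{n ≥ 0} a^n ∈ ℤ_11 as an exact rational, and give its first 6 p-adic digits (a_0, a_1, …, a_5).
Σ a^n = 1/(1 − a) = 1/37269;  first 6 digits = (1, 0, 0, 5, 8, 10)

v_11(a) = 3 ≥ 1, so the series converges in ℤ_11 to 1/(1 − a) = 1/(1 − (-37268)) = 1/37269. Expand this rational in ℤ_11: compute digits iteratively via d_i = x_i mod 11, x_{i+1} = (x_i − d_i)/11. The first 6 digits are (1, 0, 0, 5, 8, 10).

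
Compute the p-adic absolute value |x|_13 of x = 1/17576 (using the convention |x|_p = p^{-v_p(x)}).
|1/17576|_13 = 2197

Step 1 — compute v_13(x) by factoring powers of 13 out of the numerator and denominator: v_13(1/17576) = -3. Step 2 — apply |x|_p = p^{-v_p(x)} = 13^{3} = 2197.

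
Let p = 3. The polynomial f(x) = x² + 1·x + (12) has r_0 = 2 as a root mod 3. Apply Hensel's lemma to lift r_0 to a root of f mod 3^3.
r_2 = 20 (mod 27)

Hensel: r_{i+1} = r_i − f(r_i)·(f′(r_i))^{-1} mod 3^{i+2}, f′(x) = 2x + 1. Iterate:
  r_0 = 2 (mod 3)
  r_1 = 2 (mod 9)
  r_2 = 20 (mod 27)
Final: r = 20 satisfies f(r) ≡ 0 mod 3^3.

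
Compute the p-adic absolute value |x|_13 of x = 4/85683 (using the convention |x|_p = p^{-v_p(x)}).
|4/85683|_13 = 28561

Step 1 — compute v_13(x) by factoring powers of 13 out of the numerator and denominator: v_13(4/85683) = -4. Step 2 — apply |x|_p = p^{-v_p(x)} = 13^{4} = 28561.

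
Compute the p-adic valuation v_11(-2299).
v_11(-2299) = 2

v_11(n) is the largest exponent k such that 11^k divides n. Factor out: -2299 = -11^2 · 19. (Sign doesn't affect v_p.) So v_11(-2299) = 2.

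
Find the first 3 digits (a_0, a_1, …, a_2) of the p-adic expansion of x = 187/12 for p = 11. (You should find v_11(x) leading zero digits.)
(a_0, …, a_2) = (0, 6, 6)

v_11(187/12) = 1, so a_0 = ... = a_0 = 0. Factor out: x = 11^1 · u with u = 17/12 a unit in ℤ_11. Expand u iteratively via a_{v+i} = u_i mod 11, u_{i+1} = (u_i − a_{v+i})/11:
  u_0 = 17/12;  a_1 = 6;  u_1 = (u_0 − 6)/11 = -5/12
  u_1 = -5/12;  a_2 = 6;  u_2 = (u_1 − 6)/11 = -7/12
Digits: (0, 6, 6).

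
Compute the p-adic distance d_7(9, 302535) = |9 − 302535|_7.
d_7(9, 302535) = 1/16807

Step 1 — x − y = 9 − 302535 = -302526. Step 2 — v_7(-302526) = 5 (factor: -302526 = −(7^5 · 18); the sign does not affect v_p). Step 3 — |x − y|_7 = 7^{-5} = 1/16807.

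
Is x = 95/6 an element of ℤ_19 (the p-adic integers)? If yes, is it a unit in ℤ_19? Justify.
x ∈ ℤ_19 but not a unit; v_19(x) = 1 > 0

ℤ_19 = {x ∈ ℚ_19 : v_19(x) ≥ 0} and ℤ_19^× = {x ∈ ℤ_19 : v_19(x) = 0}. Here v_19(95/6) = v_19(num) − v_19(den) = 1; compare against these criteria.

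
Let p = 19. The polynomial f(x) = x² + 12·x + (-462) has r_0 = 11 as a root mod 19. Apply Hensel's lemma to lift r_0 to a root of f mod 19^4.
r_3 = 67556 (mod 130321)

Hensel: r_{i+1} = r_i − f(r_i)·(f′(r_i))^{-1} mod 19^{i+2}, f′(x) = 2x + 12. Iterate:
  r_0 = 11 (mod 19)
  r_1 = 49 (mod 361)
  r_2 = 5825 (mod 6859)
  r_3 = 67556 (mod 130321)
Final: r = 67556 satisfies f(r) ≡ 0 mod 19^4.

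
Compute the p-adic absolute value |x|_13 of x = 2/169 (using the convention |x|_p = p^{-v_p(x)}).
|2/169|_13 = 169

Step 1 — compute v_13(x) by factoring powers of 13 out of the numerator and denominator: v_13(2/169) = -2. Step 2 — apply |x|_p = p^{-v_p(x)} = 13^{2} = 169.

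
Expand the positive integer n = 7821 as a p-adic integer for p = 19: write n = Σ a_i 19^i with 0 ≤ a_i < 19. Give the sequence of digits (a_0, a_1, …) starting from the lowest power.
(a_0, a_1, …) = (12, 12, 2, 1)

Repeated division by 19 gives the digits low-to-high: 7821 = 12 + 12·19^1 + 2·19^2 + 1·19^3. Digit sequence: (12, 12, 2, 1).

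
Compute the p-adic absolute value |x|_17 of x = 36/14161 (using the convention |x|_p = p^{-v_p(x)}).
|36/14161|_17 = 289

Step 1 — compute v_17(x) by factoring powers of 17 out of the numerator and denominator: v_17(36/14161) = -2. Step 2 — apply |x|_p = p^{-v_p(x)} = 17^{2} = 289.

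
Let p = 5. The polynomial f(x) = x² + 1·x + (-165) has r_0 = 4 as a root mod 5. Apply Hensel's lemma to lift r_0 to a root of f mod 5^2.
r_1 = 9 (mod 25)

Hensel: r_{i+1} = r_i − f(r_i)·(f′(r_i))^{-1} mod 5^{i+2}, f′(x) = 2x + 1. Iterate:
  r_0 = 4 (mod 5)
  r_1 = 9 (mod 25)
Final: r = 9 satisfies f(r) ≡ 0 mod 5^2.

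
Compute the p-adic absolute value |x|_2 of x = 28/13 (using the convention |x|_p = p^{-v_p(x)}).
|28/13|_2 = 1/4

Step 1 — compute v_2(x) by factoring powers of 2 out of the numerator and denominator: v_2(28/13) = 2. Step 2 — apply |x|_p = p^{-v_p(x)} = 2^{-2} = 1/4.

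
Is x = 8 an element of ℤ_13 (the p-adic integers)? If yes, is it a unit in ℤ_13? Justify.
x ∈ ℤ_13^× (unit); v_13(x) = 0

ℤ_13 = {x ∈ ℚ_13 : v_13(x) ≥ 0} and ℤ_13^× = {x ∈ ℤ_13 : v_13(x) = 0}. Here v_13(8) = v_13(num) − v_13(den) = 0; compare against these criteria.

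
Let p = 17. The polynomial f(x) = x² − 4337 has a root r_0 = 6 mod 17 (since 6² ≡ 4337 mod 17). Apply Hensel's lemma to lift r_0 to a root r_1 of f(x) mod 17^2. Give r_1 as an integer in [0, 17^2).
r_1 = 244 (mod 289)

Hensel's recurrence: r_{i+1} = r_i − f(r_i)·(f′(r_i))^{-1} mod 17^{i+2}, with f′(x) = 2x. Iterate:
  r_0 = 6 (mod 17)
  r_1 = 244 (mod 289)
Final: r_1 = 244, and one checks f(r_1) ≡ 0 mod 17^2.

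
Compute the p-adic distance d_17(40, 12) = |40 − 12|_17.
d_17(40, 12) = 1

Step 1 — x − y = 40 − 12 = 28. Step 2 — v_17(28) = 0 (factor: 28 = (17^0 · 28); the sign does not affect v_p). Step 3 — |x − y|_17 = 17^{0} = 1.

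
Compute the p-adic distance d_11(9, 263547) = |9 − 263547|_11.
d_11(9, 263547) = 1/14641

Step 1 — x − y = 9 − 263547 = -263538. Step 2 — v_11(-263538) = 4 (factor: -263538 = −(11^4 · 18); the sign does not affect v_p). Step 3 — |x − y|_11 = 11^{-4} = 1/14641.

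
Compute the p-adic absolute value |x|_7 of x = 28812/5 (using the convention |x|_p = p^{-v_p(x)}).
|28812/5|_7 = 1/2401

Step 1 — compute v_7(x) by factoring powers of 7 out of the numerator and denominator: v_7(28812/5) = 4. Step 2 — apply |x|_p = p^{-v_p(x)} = 7^{-4} = 1/2401.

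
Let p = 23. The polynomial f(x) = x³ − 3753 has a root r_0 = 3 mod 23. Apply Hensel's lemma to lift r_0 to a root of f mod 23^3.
r_2 = 5960 (mod 12167)

Hensel: r_{i+1} = r_i − f(r_i)/f′(r_i) mod 23^{i+2}, where f′(x) = 3x². Iterate:
  r_0 = 3 (mod 23)
  r_1 = 141 (mod 529)
  r_2 = 5960 (mod 12167)
Final: r = 5960 with f(r) ≡ 0 mod 23^3.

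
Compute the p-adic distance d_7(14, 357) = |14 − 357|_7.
d_7(14, 357) = 1/343

Step 1 — x − y = 14 − 357 = -343. Step 2 — v_7(-343) = 3 (factor: -343 = −(7^3 · 1); the sign does not affect v_p). Step 3 — |x − y|_7 = 7^{-3} = 1/343.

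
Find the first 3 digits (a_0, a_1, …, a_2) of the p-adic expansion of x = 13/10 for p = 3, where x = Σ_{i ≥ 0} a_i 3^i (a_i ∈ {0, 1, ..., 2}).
(a_0, …, a_2) = (1, 1, 0)

v_3(13/10) = 0 (numerator and denominator both coprime to 3), so x ∈ ℤ_3^×. Compute digits iteratively via a_i = x_i mod 3, x_{i+1} = (x_i − a_i)/3, with x_0 = x:
  x_0 = 13/10;  a_0 = 1;  x_1 = (x_0 − 1)/3 = 1/10
  x_1 = 1/10;  a_1 = 1;  x_2 = (x_1 − 1)/3 = -3/10
  x_2 = -3/10;  a_2 = 0;  x_3 = (x_2 − 0)/3 = -1/10
Digits: (1, 1, 0).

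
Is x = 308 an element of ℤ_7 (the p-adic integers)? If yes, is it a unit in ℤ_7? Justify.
x ∈ ℤ_7 but not a unit; v_7(x) = 1 > 0

ℤ_7 = {x ∈ ℚ_7 : v_7(x) ≥ 0} and ℤ_7^× = {x ∈ ℤ_7 : v_7(x) = 0}. Here v_7(308) = v_7(num) − v_7(den) = 1; compare against these criteria.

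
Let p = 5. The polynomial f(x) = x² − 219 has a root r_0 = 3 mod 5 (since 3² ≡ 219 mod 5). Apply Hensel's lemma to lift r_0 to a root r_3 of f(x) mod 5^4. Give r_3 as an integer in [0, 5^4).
r_3 = 63 (mod 625)

Hensel's recurrence: r_{i+1} = r_i − f(r_i)·(f′(r_i))^{-1} mod 5^{i+2}, with f′(x) = 2x. Iterate:
  r_0 = 3 (mod 5)
  r_1 = 13 (mod 25)
  r_2 = 63 (mod 125)
  r_3 = 63 (mod 625)
Final: r_3 = 63, and one checks f(r_3) ≡ 0 mod 5^4.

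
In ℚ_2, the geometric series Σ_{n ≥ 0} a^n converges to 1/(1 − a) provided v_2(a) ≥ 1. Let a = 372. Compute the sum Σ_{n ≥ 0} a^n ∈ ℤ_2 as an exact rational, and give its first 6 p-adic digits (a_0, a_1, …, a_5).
Σ a^n = 1/(1 − a) = -1/371;  first 6 digits = (1, 0, 1, 0, 0, 0)

v_2(a) = 2 ≥ 1, so the series converges in ℤ_2 to 1/(1 − a) = 1/(1 − 372) = -1/371. Expand this rational in ℤ_2: compute digits iteratively via d_i = x_i mod 2, x_{i+1} = (x_i − d_i)/2. The first 6 digits are (1, 0, 1, 0, 0, 0).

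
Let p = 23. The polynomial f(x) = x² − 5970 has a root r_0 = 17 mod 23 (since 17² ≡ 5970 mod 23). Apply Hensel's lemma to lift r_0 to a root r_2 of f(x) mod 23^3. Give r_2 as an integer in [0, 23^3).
r_2 = 1880 (mod 12167)

Hensel's recurrence: r_{i+1} = r_i − f(r_i)·(f′(r_i))^{-1} mod 23^{i+2}, with f′(x) = 2x. Iterate:
  r_0 = 17 (mod 23)
  r_1 = 293 (mod 529)
  r_2 = 1880 (mod 12167)
Final: r_2 = 1880, and one checks f(r_2) ≡ 0 mod 23^3.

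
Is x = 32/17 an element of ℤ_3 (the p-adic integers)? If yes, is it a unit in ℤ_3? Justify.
x ∈ ℤ_3^× (unit); v_3(x) = 0

ℤ_3 = {x ∈ ℚ_3 : v_3(x) ≥ 0} and ℤ_3^× = {x ∈ ℤ_3 : v_3(x) = 0}. Here v_3(32/17) = v_3(num) − v_3(den) = 0; compare against these criteria.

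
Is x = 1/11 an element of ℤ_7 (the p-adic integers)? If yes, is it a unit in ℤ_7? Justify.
x ∈ ℤ_7^× (unit); v_7(x) = 0

ℤ_7 = {x ∈ ℚ_7 : v_7(x) ≥ 0} and ℤ_7^× = {x ∈ ℤ_7 : v_7(x) = 0}. Here v_7(1/11) = v_7(num) − v_7(den) = 0; compare against these criteria.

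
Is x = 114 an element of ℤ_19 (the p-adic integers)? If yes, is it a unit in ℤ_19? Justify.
x ∈ ℤ_19 but not a unit; v_19(x) = 1 > 0

ℤ_19 = {x ∈ ℚ_19 : v_19(x) ≥ 0} and ℤ_19^× = {x ∈ ℤ_19 : v_19(x) = 0}. Here v_19(114) = v_19(num) − v_19(den) = 1; compare against these criteria.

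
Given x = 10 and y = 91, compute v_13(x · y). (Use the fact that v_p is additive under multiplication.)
v_13(910) = 1

v_p(x) = 0 (factor: 10 = 13^0 · 10); v_p(y) = 1 (factor: 91 = 13^1 · 7). Additivity: v_p(xy) = v_p(x) + v_p(y) = 0 + 1 = 1. (Direct check: xy = 910 = 13^1 · (70).)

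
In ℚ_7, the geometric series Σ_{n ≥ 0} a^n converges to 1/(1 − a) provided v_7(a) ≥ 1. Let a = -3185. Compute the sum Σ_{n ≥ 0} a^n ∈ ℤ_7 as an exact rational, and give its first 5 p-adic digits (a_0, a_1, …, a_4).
Σ a^n = 1/(1 − a) = 1/3186;  first 5 digits = (1, 0, 5, 4, 2)

v_7(a) = 2 ≥ 1, so the series converges in ℤ_7 to 1/(1 − a) = 1/(1 − (-3185)) = 1/3186. Expand this rational in ℤ_7: compute digits iteratively via d_i = x_i mod 7, x_{i+1} = (x_i − d_i)/7. The first 5 digits are (1, 0, 5, 4, 2).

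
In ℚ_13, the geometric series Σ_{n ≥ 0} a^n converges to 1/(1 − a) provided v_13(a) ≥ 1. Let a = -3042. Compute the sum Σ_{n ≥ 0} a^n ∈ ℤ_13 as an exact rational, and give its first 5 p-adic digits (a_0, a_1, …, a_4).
Σ a^n = 1/(1 − a) = 1/3043;  first 5 digits = (1, 0, 8, 11, 11)

v_13(a) = 2 ≥ 1, so the series converges in ℤ_13 to 1/(1 − a) = 1/(1 − (-3042)) = 1/3043. Expand this rational in ℤ_13: compute digits iteratively via d_i = x_i mod 13, x_{i+1} = (x_i − d_i)/13. The first 5 digits are (1, 0, 8, 11, 11).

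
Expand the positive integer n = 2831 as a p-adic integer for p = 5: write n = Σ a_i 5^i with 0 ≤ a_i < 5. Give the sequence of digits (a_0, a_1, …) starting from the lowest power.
(a_0, a_1, …) = (1, 1, 3, 2, 4)

Repeated division by 5 gives the digits low-to-high: 2831 = 1 + 1·5^1 + 3·5^2 + 2·5^3 + 4·5^4. Digit sequence: (1, 1, 3, 2, 4).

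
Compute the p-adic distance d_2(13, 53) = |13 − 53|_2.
d_2(13, 53) = 1/8

Step 1 — x − y = 13 − 53 = -40. Step 2 — v_2(-40) = 3 (factor: -40 = −(2^3 · 5); the sign does not affect v_p). Step 3 — |x − y|_2 = 2^{-3} = 1/8.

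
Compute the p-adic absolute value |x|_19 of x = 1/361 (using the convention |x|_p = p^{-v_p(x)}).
|1/361|_19 = 361

Step 1 — compute v_19(x) by factoring powers of 19 out of the numerator and denominator: v_19(1/361) = -2. Step 2 — apply |x|_p = p^{-v_p(x)} = 19^{2} = 361.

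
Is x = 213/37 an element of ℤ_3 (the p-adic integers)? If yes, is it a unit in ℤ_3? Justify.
x ∈ ℤ_3 but not a unit; v_3(x) = 1 > 0

ℤ_3 = {x ∈ ℚ_3 : v_3(x) ≥ 0} and ℤ_3^× = {x ∈ ℤ_3 : v_3(x) = 0}. Here v_3(213/37) = v_3(num) − v_3(den) = 1; compare against these criteria.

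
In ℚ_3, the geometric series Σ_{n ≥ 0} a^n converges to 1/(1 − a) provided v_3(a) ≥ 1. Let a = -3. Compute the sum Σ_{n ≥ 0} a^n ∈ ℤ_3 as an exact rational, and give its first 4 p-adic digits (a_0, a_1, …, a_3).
Σ a^n = 1/(1 − a) = 1/4;  first 4 digits = (1, 2, 0, 2)

v_3(a) = 1 ≥ 1, so the series converges in ℤ_3 to 1/(1 − a) = 1/(1 − (-3)) = 1/4. Expand this rational in ℤ_3: compute digits iteratively via d_i = x_i mod 3, x_{i+1} = (x_i − d_i)/3. The first 4 digits are (1, 2, 0, 2).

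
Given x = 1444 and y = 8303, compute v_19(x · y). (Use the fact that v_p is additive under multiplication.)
v_19(11989532) = 4

v_p(x) = 2 (factor: 1444 = 19^2 · 4); v_p(y) = 2 (factor: 8303 = 19^2 · 23). Additivity: v_p(xy) = v_p(x) + v_p(y) = 2 + 2 = 4. (Direct check: xy = 11989532 = 19^4 · (92).)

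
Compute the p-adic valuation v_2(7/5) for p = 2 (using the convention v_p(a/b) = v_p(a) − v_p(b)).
v_2(7/5) = 0

Factor powers of 2 from the numerator and denominator of the reduced fraction: 7 = 2^0 · 7 and 5 = 2^0 · 5. Apply v_p(a/b) = v_p(a) − v_p(b): v_2(7/5) = 0 − 0 = 0.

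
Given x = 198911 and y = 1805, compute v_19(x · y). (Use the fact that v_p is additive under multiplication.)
v_19(359034355) = 5

v_p(x) = 3 (factor: 198911 = 19^3 · 29); v_p(y) = 2 (factor: 1805 = 19^2 · 5). Additivity: v_p(xy) = v_p(x) + v_p(y) = 3 + 2 = 5. (Direct check: xy = 359034355 = 19^5 · (145).)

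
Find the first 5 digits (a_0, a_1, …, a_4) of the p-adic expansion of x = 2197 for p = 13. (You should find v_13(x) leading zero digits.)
(a_0, …, a_4) = (0, 0, 0, 1, 0)

v_13(2197) = 3, so a_0 = ... = a_2 = 0. Factor out: x = 13^3 · u with u = 1 a unit in ℤ_13. Expand u iteratively via a_{v+i} = u_i mod 13, u_{i+1} = (u_i − a_{v+i})/13:
  u_0 = 1;  a_3 = 1;  u_1 = (u_0 − 1)/13 = 0
  u_1 = 0;  a_4 = 0;  u_2 = (u_1 − 0)/13 = 0
Digits: (0, 0, 0, 1, 0).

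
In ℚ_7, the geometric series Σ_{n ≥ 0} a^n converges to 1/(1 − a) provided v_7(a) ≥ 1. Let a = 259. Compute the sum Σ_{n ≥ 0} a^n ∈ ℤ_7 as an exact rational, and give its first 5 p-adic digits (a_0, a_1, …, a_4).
Σ a^n = 1/(1 − a) = -1/258;  first 5 digits = (1, 2, 2, 1, 0)

v_7(a) = 1 ≥ 1, so the series converges in ℤ_7 to 1/(1 − a) = 1/(1 − 259) = -1/258. Expand this rational in ℤ_7: compute digits iteratively via d_i = x_i mod 7, x_{i+1} = (x_i − d_i)/7. The first 5 digits are (1, 2, 2, 1, 0).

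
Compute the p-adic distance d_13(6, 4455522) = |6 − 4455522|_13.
d_13(6, 4455522) = 1/371293

Step 1 — x − y = 6 − 4455522 = -4455516. Step 2 — v_13(-4455516) = 5 (factor: -4455516 = −(13^5 · 12); the sign does not affect v_p). Step 3 — |x − y|_13 = 13^{-5} = 1/371293.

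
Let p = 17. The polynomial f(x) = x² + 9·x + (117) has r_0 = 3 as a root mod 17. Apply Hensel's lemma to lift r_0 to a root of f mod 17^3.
r_2 = 4270 (mod 4913)

Hensel: r_{i+1} = r_i − f(r_i)·(f′(r_i))^{-1} mod 17^{i+2}, f′(x) = 2x + 9. Iterate:
  r_0 = 3 (mod 17)
  r_1 = 224 (mod 289)
  r_2 = 4270 (mod 4913)
Final: r = 4270 satisfies f(r) ≡ 0 mod 17^3.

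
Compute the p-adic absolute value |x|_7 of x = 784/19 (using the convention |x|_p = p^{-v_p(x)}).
|784/19|_7 = 1/49

Step 1 — compute v_7(x) by factoring powers of 7 out of the numerator and denominator: v_7(784/19) = 2. Step 2 — apply |x|_p = p^{-v_p(x)} = 7^{-2} = 1/49.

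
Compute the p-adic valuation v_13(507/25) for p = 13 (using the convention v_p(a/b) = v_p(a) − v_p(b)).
v_13(507/25) = 2

Factor powers of 13 from the numerator and denominator of the reduced fraction: 507 = 13^2 · 3 and 25 = 13^0 · 25. Apply v_p(a/b) = v_p(a) − v_p(b): v_13(507/25) = 2 − 0 = 2.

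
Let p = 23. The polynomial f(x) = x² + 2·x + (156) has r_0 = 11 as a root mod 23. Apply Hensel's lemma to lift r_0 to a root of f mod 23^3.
r_2 = 2357 (mod 12167)

Hensel: r_{i+1} = r_i − f(r_i)·(f′(r_i))^{-1} mod 23^{i+2}, f′(x) = 2x + 2. Iterate:
  r_0 = 11 (mod 23)
  r_1 = 241 (mod 529)
  r_2 = 2357 (mod 12167)
Final: r = 2357 satisfies f(r) ≡ 0 mod 23^3.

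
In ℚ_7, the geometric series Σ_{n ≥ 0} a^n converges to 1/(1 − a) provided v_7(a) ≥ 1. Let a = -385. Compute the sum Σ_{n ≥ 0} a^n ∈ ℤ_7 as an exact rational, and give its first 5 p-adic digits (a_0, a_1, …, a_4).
Σ a^n = 1/(1 − a) = 1/386;  first 5 digits = (1, 1, 0, 5, 3)

v_7(a) = 1 ≥ 1, so the series converges in ℤ_7 to 1/(1 − a) = 1/(1 − (-385)) = 1/386. Expand this rational in ℤ_7: compute digits iteratively via d_i = x_i mod 7, x_{i+1} = (x_i − d_i)/7. The first 5 digits are (1, 1, 0, 5, 3).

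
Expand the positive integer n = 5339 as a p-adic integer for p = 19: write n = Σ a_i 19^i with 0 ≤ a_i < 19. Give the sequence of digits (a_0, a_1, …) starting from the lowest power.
(a_0, a_1, …) = (0, 15, 14)

Repeated division by 19 gives the digits low-to-high: 5339 = 15·19^1 + 14·19^2. Digit sequence: (0, 15, 14).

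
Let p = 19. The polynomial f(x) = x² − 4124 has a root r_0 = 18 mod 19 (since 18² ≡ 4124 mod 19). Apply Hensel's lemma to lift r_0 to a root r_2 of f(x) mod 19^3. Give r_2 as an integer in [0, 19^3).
r_2 = 4255 (mod 6859)

Hensel's recurrence: r_{i+1} = r_i − f(r_i)·(f′(r_i))^{-1} mod 19^{i+2}, with f′(x) = 2x. Iterate:
  r_0 = 18 (mod 19)
  r_1 = 284 (mod 361)
  r_2 = 4255 (mod 6859)
Final: r_2 = 4255, and one checks f(r_2) ≡ 0 mod 19^3.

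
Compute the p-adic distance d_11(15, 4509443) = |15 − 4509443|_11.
d_11(15, 4509443) = 1/161051

Step 1 — x − y = 15 − 4509443 = -4509428. Step 2 — v_11(-4509428) = 5 (factor: -4509428 = −(11^5 · 28); the sign does not affect v_p). Step 3 — |x − y|_11 = 11^{-5} = 1/161051.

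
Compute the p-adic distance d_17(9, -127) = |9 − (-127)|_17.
d_17(9, -127) = 1/17

Step 1 — x − y = 9 − (-127) = 136. Step 2 — v_17(136) = 1 (factor: 136 = (17^1 · 8); the sign does not affect v_p). Step 3 — |x − y|_17 = 17^{-1} = 1/17.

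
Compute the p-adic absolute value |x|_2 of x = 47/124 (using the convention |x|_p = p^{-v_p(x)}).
|47/124|_2 = 4

Step 1 — compute v_2(x) by factoring powers of 2 out of the numerator and denominator: v_2(47/124) = -2. Step 2 — apply |x|_p = p^{-v_p(x)} = 2^{2} = 4.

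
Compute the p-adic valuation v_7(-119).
v_7(-119) = 1

v_7(n) is the largest exponent k such that 7^k divides n. Factor out: -119 = -7^1 · 17. (Sign doesn't affect v_p.) So v_7(-119) = 1.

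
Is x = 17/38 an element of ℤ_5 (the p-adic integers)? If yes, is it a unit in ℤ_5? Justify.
x ∈ ℤ_5^× (unit); v_5(x) = 0

ℤ_5 = {x ∈ ℚ_5 : v_5(x) ≥ 0} and ℤ_5^× = {x ∈ ℤ_5 : v_5(x) = 0}. Here v_5(17/38) = v_5(num) − v_5(den) = 0; compare against these criteria.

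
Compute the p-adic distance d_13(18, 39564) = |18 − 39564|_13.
d_13(18, 39564) = 1/2197

Step 1 — x − y = 18 − 39564 = -39546. Step 2 — v_13(-39546) = 3 (factor: -39546 = −(13^3 · 18); the sign does not affect v_p). Step 3 — |x − y|_13 = 13^{-3} = 1/2197.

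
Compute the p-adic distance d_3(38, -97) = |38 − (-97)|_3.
d_3(38, -97) = 1/27

Step 1 — x − y = 38 − (-97) = 135. Step 2 — v_3(135) = 3 (factor: 135 = (3^3 · 5); the sign does not affect v_p). Step 3 — |x − y|_3 = 3^{-3} = 1/27.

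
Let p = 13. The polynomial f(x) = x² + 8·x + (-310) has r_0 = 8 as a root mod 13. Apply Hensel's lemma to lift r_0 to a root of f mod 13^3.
r_2 = 1776 (mod 2197)

Hensel: r_{i+1} = r_i − f(r_i)·(f′(r_i))^{-1} mod 13^{i+2}, f′(x) = 2x + 8. Iterate:
  r_0 = 8 (mod 13)
  r_1 = 86 (mod 169)
  r_2 = 1776 (mod 2197)
Final: r = 1776 satisfies f(r) ≡ 0 mod 13^3.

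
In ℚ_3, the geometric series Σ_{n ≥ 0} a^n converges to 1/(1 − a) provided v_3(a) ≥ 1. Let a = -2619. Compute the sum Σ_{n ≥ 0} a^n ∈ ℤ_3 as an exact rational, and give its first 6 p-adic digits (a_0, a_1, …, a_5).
Σ a^n = 1/(1 − a) = 1/2620;  first 6 digits = (1, 0, 0, 2, 0, 1)

v_3(a) = 3 ≥ 1, so the series converges in ℤ_3 to 1/(1 − a) = 1/(1 − (-2619)) = 1/2620. Expand this rational in ℤ_3: compute digits iteratively via d_i = x_i mod 3, x_{i+1} = (x_i − d_i)/3. The first 6 digits are (1, 0, 0, 2, 0, 1).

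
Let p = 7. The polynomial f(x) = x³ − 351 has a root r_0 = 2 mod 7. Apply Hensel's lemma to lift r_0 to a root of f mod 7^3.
r_2 = 2 (mod 343)

Hensel: r_{i+1} = r_i − f(r_i)/f′(r_i) mod 7^{i+2}, where f′(x) = 3x². Iterate:
  r_0 = 2 (mod 7)
  r_1 = 2 (mod 49)
  r_2 = 2 (mod 343)
Final: r = 2 with f(r) ≡ 0 mod 7^3.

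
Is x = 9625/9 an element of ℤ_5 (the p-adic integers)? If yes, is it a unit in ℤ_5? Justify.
x ∈ ℤ_5 but not a unit; v_5(x) = 3 > 0

ℤ_5 = {x ∈ ℚ_5 : v_5(x) ≥ 0} and ℤ_5^× = {x ∈ ℤ_5 : v_5(x) = 0}. Here v_5(9625/9) = v_5(num) − v_5(den) = 3; compare against these criteria.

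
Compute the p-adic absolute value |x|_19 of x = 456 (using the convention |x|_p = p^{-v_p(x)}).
|456|_19 = 1/19

Step 1 — compute v_19(x) by factoring powers of 19 out of the numerator and denominator: v_19(456) = 1. Step 2 — apply |x|_p = p^{-v_p(x)} = 19^{-1} = 1/19.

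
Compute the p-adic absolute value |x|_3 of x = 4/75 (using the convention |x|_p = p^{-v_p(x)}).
|4/75|_3 = 3

Step 1 — compute v_3(x) by factoring powers of 3 out of the numerator and denominator: v_3(4/75) = -1. Step 2 — apply |x|_p = p^{-v_p(x)} = 3^{1} = 3.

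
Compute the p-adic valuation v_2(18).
v_2(18) = 1

v_2(n) is the largest exponent k such that 2^k divides n. Factor out: 18 = 2^1 · 9. (Sign doesn't affect v_p.) So v_2(18) = 1.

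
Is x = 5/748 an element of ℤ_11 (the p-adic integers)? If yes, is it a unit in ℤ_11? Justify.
x ∉ ℤ_11 (v_11(x) = -1 < 0)

ℤ_11 = {x ∈ ℚ_11 : v_11(x) ≥ 0} and ℤ_11^× = {x ∈ ℤ_11 : v_11(x) = 0}. Here v_11(5/748) = v_11(num) − v_11(den) = -1; compare against these criteria.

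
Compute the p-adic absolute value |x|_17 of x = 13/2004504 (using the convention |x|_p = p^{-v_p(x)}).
|13/2004504|_17 = 83521

Step 1 — compute v_17(x) by factoring powers of 17 out of the numerator and denominator: v_17(13/2004504) = -4. Step 2 — apply |x|_p = p^{-v_p(x)} = 17^{4} = 83521.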